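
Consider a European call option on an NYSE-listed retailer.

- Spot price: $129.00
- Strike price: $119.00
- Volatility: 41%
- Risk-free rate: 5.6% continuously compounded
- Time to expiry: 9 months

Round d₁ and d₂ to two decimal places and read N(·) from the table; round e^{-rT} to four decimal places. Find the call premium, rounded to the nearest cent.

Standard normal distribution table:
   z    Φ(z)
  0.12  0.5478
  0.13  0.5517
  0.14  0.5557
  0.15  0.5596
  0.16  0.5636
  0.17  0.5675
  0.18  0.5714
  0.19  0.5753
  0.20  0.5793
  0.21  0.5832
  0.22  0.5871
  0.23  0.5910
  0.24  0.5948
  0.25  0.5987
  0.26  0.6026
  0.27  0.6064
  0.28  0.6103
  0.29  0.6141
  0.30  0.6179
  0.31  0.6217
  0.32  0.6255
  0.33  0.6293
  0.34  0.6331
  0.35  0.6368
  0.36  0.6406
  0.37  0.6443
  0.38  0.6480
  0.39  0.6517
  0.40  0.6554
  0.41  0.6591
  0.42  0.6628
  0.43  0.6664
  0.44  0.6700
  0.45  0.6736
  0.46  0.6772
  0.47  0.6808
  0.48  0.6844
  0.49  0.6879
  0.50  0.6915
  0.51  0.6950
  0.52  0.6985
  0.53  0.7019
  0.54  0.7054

$25.35

σ√T = 0.41 × 0.8660 = 0.3551
d₁ = [ln(129/119) + (0.056 + 0.41²/2)·0.75] / 0.3551 = [0.0807 + 0.1050] / 0.3551 = 0.5231 ≈ 0.52
d₂ = d₁ − σ√T = 0.5231 − 0.3551 = 0.1680 ≈ 0.17
e^(−rT) = e^(−0.056·0.75) = 0.9589
N(d₁) = N(0.52) = 0.6985;  N(d₂) = N(0.17) = 0.5675
C = 129·0.6985 − 119·0.9589·0.5675 = 90.1065 − 64.7569 = 25.3496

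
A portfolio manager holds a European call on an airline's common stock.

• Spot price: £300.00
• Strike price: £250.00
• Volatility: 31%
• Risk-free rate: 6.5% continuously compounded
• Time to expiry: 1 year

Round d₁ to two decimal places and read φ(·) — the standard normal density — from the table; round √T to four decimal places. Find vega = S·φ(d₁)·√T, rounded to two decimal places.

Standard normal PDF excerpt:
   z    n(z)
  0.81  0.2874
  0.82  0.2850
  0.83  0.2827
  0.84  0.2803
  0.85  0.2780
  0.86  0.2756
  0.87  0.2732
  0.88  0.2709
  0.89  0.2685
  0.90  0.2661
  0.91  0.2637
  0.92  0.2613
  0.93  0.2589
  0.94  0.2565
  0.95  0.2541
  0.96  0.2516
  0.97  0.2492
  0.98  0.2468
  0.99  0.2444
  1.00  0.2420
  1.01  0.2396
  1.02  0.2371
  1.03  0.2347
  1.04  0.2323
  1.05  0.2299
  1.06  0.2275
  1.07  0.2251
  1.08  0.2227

76.23

T = 1;  σ√T = 0.3100
d₁ = [ln(300/250) + (0.065 + ½·0.31²)·1] / (σ√T) = (0.1823 + 0.1131) / 0.3100 = 0.9528 ≈ 0.95
√T = √1 = 1.0000
φ(d₁) = φ(0.95) = 0.2541
vega = S·φ(d₁)·√T = 300·0.2541·1.0000 = 76.2300
(Vega is the same for a European call and put with the same parameters.)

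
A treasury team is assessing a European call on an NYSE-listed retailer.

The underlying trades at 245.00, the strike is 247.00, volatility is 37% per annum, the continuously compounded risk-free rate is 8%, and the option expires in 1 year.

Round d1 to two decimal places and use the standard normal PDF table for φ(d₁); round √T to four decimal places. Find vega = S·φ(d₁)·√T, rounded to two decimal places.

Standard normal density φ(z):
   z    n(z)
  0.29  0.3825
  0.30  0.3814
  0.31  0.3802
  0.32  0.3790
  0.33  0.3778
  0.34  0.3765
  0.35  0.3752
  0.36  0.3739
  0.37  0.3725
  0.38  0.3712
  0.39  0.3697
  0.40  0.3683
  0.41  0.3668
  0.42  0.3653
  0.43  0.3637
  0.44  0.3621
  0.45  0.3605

σ√T = 0.37·√1 = 0.3700
d₁ = [ln(245/247) + (0.08 + 0.37²/2)·1] / 0.3700 = [-0.0081 + 0.1484] / 0.3700 = 0.3792 ⇒ 0.38
√T = √1 = 1.0000
φ(d₁) = φ(0.38) = 0.3712
vega = S·φ(d₁)·√T = 245·0.3712·1.0000 = 90.9440

90.94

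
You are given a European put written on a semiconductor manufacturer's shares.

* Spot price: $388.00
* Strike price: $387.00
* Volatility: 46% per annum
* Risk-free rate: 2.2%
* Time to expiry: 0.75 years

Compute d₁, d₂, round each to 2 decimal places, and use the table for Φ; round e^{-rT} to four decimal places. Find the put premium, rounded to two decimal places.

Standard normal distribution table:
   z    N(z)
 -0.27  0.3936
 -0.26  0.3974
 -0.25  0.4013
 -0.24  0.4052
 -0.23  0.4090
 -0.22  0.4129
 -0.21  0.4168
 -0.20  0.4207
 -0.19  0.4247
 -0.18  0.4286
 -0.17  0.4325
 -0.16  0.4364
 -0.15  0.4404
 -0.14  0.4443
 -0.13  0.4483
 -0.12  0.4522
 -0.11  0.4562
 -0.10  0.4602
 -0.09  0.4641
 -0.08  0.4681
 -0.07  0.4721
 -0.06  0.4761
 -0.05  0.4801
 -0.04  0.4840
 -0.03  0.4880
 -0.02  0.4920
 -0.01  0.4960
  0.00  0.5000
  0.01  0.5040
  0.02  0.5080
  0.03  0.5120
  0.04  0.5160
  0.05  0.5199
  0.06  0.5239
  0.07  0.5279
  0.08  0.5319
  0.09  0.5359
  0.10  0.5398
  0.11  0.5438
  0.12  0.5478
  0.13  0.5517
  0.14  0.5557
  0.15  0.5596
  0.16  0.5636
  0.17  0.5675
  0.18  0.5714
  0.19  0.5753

σ√T = 0.46 × 0.8660 = 0.3984
d₁ = [ln(388/387) + (0.022 + 0.46²/2)·0.75] / 0.3984 = [0.0026 + 0.0958] / 0.3984 = 0.2471 ≈ 0.25
d₂ = d₁ − σ√T = 0.2471 − 0.3984 = -0.1513 ≈ -0.15
exp(−rT) = exp(−0.022·0.75) = 0.9836
N(−d₂) = N(0.15) = 0.5596;  N(−d₁) = N(-0.25) = 0.4013
P = 387·0.9836·0.5596 − 388·0.4013 = 213.0135 − 155.7044 = 57.3091

$57.31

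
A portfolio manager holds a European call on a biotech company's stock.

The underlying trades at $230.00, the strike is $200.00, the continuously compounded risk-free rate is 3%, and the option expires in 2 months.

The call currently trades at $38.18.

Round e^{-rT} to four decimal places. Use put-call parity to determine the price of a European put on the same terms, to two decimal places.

$7.18

exp(−rT) = exp(−0.03·0.1667) = 0.9950
Put-call parity: C − P = S − K·e^(−rT) = 230 − 200·0.9950 = 230 − 199.0000 = 31.0000
P = C − (C − P) = 38.18 − (31.0000) = 7.1800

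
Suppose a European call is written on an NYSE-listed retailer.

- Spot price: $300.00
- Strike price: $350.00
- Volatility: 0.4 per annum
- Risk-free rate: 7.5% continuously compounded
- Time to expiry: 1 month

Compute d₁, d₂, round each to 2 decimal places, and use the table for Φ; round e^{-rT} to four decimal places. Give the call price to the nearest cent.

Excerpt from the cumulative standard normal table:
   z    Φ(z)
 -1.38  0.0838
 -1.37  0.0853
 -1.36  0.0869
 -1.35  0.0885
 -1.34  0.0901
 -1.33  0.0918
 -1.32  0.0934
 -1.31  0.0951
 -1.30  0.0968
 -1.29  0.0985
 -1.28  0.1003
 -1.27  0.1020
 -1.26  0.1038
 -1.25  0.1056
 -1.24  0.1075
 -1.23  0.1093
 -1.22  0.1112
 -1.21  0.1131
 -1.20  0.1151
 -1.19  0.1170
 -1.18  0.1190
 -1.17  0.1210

$2.02

σ√T = 0.4 × 0.2887 = 0.1155
d₁ = [ln(300/350) + (0.075 + ½·0.4²)·0.08333] / (σ√T) = (-0.1542 + 0.0129) / 0.1155 = -1.2231 → -1.22
d₂ = -1.2231 − 0.1155 = -1.3386 → -1.34
e^(−rT) = e^(−0.075·0.08333) = 0.9938
N(d₁) = N(-1.22) = 0.1112;  N(d₂) = N(-1.34) = 0.0901
C = 300·0.1112 − 350·0.9938·0.0901 = 33.3600 − 31.3395 = 2.0205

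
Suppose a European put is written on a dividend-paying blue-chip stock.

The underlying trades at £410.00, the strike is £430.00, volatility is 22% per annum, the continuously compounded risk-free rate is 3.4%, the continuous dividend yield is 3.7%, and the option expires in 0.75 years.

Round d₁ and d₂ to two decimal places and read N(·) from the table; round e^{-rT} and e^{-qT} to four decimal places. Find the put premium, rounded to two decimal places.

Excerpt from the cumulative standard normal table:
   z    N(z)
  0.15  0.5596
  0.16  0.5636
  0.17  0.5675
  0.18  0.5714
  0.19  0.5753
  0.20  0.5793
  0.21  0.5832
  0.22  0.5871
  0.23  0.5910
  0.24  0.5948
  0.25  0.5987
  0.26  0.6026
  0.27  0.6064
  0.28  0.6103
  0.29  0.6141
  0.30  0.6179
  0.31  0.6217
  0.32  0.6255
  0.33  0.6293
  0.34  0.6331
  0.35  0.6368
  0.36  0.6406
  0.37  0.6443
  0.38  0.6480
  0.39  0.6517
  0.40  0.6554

σ√T = 0.22·√0.75 = 0.1905
d₁ = [ln(410/430) + (0.034 − 0.037 + ½·0.22²)·0.75] / (σ√T) = (-0.0476 + 0.0159) / 0.1905 = -0.1665 → -0.17
d₂ = -0.1665 − 0.1905 = -0.3571 → -0.36
e^(−qT) = e^(−0.037·0.75) = 0.9726;  e^(−rT) = e^(−0.034·0.75) = 0.9748
N(−d₂) = N(0.36) = 0.6406;  N(−d₁) = N(0.17) = 0.5675
P = 430·0.9748·0.6406 − 410·0.9726·0.5675 = 268.5165 − 226.2997 = 42.2168

£42.22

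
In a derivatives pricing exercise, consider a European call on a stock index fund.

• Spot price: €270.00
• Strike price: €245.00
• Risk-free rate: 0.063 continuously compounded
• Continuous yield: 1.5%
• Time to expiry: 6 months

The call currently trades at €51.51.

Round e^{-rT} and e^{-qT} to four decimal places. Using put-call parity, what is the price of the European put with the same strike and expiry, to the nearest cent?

e^(−qT) = e^(−0.015·0.5) = 0.9925;  e^(−rT) = e^(−0.063·0.5) = 0.9690
Put-call parity: C − P = S·e^(−qT) − K·e^(−rT) = 270·0.9925 − 245·0.9690 = 267.9750 − 237.4050 = 30.5700
P = C − (C − P) = 51.51 − (30.5700) = 20.9400

€20.94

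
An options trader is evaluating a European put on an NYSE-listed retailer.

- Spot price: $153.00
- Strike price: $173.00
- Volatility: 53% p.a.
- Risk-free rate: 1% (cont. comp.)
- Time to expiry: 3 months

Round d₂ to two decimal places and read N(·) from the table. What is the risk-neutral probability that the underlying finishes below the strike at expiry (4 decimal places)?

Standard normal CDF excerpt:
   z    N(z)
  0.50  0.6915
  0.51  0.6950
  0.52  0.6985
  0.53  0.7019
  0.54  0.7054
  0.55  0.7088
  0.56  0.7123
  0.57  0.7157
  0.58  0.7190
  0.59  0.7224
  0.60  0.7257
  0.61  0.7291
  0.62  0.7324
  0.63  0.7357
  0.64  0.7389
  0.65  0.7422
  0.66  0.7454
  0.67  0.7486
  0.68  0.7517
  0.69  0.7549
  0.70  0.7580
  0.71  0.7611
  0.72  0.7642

0.7224

σ√T = 0.53·√0.25 = 0.2650
d₁ = [ln(153/173) + (0.01 + 0.53²/2)·0.25] / 0.2650 = [-0.1229 + 0.0376] / 0.2650 = -0.3217 which rounds to -0.32
d₂ = d₁ − σ√T = -0.3217 − 0.2650 = -0.5867 which rounds to -0.59
Risk-neutral Pr[S_T < K] = N(−d₂) = N(0.59) = 0.7224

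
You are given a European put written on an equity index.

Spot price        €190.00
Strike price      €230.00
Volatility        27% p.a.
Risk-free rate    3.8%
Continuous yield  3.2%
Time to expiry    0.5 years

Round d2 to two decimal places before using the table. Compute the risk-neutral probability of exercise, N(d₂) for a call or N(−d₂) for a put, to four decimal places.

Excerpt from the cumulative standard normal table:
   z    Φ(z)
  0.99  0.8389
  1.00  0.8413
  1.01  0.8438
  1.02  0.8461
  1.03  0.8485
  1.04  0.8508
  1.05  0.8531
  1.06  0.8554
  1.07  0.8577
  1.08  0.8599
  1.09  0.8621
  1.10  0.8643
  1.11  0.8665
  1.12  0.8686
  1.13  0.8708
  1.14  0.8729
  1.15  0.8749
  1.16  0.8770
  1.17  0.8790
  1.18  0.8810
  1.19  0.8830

T = 0.5;  σ√T = 0.1909
ln(S/K) + (r − q + σ²/2)T = ln(190/230) + (0.038 − 0.032 + 0.27²/2)·0.5 = -0.1911 + 0.0212 = -0.1698
d₁ = -0.1698 / 0.1909 = -0.8895 ≈ -0.89
d₂ = d₁ − σ√T = -0.8895 − 0.1909 = -1.0805 ≈ -1.08
Risk-neutral Pr[S_T < K] = N(−d₂) = N(1.08) = 0.8599

0.8599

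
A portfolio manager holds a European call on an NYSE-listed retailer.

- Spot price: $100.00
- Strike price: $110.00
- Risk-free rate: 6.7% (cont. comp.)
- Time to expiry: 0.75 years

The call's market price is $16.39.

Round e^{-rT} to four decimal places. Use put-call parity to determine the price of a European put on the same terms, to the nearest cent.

$21.00

e^(−rT) = e^(−0.067·0.75) = 0.9510
Put-call parity: C − P = S − K·e^(−rT) = 100 − 110·0.9510 = 100 − 104.6100 = -4.6100
P = C − (C − P) = 16.39 − (-4.6100) = 21.0000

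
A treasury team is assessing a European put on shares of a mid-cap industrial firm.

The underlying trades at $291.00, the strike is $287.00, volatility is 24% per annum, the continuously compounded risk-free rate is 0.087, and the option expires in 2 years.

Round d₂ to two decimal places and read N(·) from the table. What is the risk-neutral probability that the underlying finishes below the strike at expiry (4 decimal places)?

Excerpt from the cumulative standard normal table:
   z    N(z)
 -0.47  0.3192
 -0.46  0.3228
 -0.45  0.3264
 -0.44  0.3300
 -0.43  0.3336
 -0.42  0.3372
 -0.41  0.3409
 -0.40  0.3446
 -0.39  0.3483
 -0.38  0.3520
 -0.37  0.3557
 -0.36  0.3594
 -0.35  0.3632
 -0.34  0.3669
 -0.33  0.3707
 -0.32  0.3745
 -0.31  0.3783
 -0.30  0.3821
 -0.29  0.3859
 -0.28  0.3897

σ√T = 0.24 × 1.4142 = 0.3394
d₁ = [ln(291/287) + (0.087 + 0.24²/2)·2] / 0.3394 = [0.0138 + 0.2316] / 0.3394 = 0.7231 ≈ 0.72
d₂ = d₁ − σ√T = 0.7231 − 0.3394 = 0.3837 ≈ 0.38
Pr(exercise) under Q = N(−d₂) = N(-0.38) = 0.3520

0.3520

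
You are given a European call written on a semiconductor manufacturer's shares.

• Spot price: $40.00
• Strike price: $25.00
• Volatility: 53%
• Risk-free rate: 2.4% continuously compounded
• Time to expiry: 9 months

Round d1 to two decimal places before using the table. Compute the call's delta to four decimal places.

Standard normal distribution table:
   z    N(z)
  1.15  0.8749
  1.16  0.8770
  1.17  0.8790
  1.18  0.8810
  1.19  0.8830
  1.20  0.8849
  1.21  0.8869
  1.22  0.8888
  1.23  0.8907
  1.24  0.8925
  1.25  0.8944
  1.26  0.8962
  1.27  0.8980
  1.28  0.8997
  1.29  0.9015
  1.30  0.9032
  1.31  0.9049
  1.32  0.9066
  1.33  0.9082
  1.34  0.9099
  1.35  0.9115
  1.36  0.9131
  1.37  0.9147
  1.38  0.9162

0.9015

σ√T = 0.53·√0.75 = 0.4590
d₁ = [ln(40/25) + (0.024 + 0.53²/2)·0.75] / 0.4590 = [0.4700 + 0.1233] / 0.4590 = 1.2927 which rounds to 1.29
N(d₁) = N(1.29) = 0.9015
Δ_call = N(d₁) = 0.9015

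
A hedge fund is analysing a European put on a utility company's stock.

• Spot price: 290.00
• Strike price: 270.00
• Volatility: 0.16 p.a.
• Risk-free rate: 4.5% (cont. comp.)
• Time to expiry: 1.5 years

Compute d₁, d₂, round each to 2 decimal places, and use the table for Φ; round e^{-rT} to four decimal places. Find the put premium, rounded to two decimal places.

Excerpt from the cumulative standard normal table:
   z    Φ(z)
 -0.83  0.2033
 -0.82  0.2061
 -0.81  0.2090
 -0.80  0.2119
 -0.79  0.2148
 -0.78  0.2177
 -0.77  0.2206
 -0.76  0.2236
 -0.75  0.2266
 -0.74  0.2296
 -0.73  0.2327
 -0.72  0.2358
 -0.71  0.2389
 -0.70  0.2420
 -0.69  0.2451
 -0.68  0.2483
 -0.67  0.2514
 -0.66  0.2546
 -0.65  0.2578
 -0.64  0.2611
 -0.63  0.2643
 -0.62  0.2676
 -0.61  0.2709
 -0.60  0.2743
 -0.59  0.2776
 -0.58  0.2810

7.76

T = 1.5;  σ√T = 0.1960
d₁ = [ln(290/270) + (0.045 + 0.16²/2)·1.5] / 0.1960 = [0.0715 + 0.0867] / 0.1960 = 0.8071 which rounds to 0.81
d₂ = d₁ − σ√T = 0.8071 − 0.1960 = 0.6111 which rounds to 0.61
exp(−rT) = exp(−0.045·1.5) = 0.9347
N(−d₂) = N(-0.61) = 0.2709;  N(−d₁) = N(-0.81) = 0.2090
P = 270·0.9347·0.2709 − 290·0.2090 = 68.3668 − 60.6100 = 7.7568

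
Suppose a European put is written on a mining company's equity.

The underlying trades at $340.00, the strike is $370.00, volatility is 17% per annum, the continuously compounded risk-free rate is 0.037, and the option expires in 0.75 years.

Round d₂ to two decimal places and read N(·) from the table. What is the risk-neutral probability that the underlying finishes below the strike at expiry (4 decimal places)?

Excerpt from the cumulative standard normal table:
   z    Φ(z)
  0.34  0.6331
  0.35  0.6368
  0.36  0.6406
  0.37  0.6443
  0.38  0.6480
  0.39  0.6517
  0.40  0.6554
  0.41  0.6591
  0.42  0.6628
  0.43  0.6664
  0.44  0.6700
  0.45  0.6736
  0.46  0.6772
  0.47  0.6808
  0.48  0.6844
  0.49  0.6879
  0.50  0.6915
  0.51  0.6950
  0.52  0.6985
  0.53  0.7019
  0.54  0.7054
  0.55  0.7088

0.6772

σ√T = 0.17·√0.75 = 0.1472
d₁ = [ln(340/370) + (0.037 + 0.17²/2)·0.75] / 0.1472 = [-0.0846 + 0.0386] / 0.1472 = -0.3122 ≈ -0.31
d₂ = d₁ − σ√T = -0.3122 − 0.1472 = -0.4595 ≈ -0.46
Risk-neutral Pr[S_T < K] = N(−d₂) = N(0.46) = 0.6772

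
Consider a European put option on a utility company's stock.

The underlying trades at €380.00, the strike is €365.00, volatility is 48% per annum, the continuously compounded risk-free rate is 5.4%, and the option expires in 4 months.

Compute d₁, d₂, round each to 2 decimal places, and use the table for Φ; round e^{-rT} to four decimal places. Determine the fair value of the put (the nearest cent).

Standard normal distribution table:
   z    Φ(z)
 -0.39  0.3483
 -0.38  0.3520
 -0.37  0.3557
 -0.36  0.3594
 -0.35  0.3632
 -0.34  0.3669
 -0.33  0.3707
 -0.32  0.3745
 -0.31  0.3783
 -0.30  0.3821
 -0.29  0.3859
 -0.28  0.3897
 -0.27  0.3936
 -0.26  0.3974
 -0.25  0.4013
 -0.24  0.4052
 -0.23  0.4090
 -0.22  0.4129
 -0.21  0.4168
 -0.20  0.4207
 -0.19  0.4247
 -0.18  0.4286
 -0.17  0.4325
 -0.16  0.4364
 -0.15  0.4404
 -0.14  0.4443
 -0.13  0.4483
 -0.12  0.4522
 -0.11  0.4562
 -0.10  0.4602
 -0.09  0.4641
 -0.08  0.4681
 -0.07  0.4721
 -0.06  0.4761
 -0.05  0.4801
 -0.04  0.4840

€31.23

T = 0.3333;  σ√T = 0.2771
d₁ = [ln(380/365) + (0.054 + ½·0.48²)·0.3333] / (σ√T) = (0.0403 + 0.0564) / 0.2771 = 0.3488 which rounds to 0.35
d₂ = 0.3488 − 0.2771 = 0.0717 which rounds to 0.07
exp(−rT) = exp(−0.054·0.3333) = 0.9822
P = 365·0.9822·N(-0.07) − 380·N(-0.35) = 365·0.9822·0.4721 − 380·0.3632 = 169.2493 − 138.0160 = 31.2333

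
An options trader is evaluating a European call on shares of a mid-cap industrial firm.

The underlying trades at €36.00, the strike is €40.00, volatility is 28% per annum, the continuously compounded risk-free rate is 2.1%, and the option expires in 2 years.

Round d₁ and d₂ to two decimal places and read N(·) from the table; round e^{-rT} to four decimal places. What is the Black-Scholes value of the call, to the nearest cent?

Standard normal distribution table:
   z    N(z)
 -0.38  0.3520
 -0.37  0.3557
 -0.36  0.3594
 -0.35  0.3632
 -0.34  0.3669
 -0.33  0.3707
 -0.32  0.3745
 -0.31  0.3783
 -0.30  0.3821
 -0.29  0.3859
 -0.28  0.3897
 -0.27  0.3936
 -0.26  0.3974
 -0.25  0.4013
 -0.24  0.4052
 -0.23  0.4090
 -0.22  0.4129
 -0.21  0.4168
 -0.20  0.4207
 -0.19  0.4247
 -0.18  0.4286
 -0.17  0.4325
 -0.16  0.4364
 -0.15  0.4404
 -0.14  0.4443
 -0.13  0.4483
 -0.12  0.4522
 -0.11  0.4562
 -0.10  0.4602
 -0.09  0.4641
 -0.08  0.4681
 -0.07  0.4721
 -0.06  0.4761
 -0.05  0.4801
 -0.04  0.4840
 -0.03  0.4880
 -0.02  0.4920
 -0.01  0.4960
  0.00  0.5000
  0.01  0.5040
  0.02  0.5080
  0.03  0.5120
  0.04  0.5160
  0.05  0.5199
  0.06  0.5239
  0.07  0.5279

€4.79

T = 2;  σ√T = 0.3960
d₁ = [ln(36/40) + (0.021 + 0.28²/2)·2] / 0.3960 = [-0.1054 + 0.1204] / 0.3960 = 0.0380 ≈ 0.04
d₂ = d₁ − σ√T = 0.0380 − 0.3960 = -0.3580 ≈ -0.36
e^(−rT) = e^(−0.021·2) = 0.9589
N(d₁) = N(0.04) = 0.5160;  N(d₂) = N(-0.36) = 0.3594
C = 36·0.5160 − 40·0.9589·0.3594 = 18.5760 − 13.7851 = 4.7909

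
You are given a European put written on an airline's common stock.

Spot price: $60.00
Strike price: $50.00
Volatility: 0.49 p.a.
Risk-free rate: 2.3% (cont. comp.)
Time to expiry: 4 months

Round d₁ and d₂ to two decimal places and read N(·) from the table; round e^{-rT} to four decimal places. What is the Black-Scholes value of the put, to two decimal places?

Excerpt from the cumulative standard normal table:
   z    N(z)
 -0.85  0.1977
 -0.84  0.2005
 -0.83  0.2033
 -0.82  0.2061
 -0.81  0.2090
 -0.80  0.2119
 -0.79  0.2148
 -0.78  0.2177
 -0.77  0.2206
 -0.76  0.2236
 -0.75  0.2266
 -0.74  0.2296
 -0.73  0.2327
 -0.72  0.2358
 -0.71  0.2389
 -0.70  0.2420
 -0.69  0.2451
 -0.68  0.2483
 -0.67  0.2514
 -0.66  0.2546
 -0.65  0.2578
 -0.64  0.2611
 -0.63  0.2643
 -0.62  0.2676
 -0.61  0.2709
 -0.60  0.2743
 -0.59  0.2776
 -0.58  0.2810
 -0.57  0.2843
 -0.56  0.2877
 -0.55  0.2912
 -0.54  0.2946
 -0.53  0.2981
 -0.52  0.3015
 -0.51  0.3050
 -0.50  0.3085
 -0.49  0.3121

$2.25

T = 0.3333;  σ√T = 0.2829
d₁ = [ln(60/50) + (0.023 + ½·0.49²)·0.3333] / (σ√T) = (0.1823 + 0.0477) / 0.2829 = 0.8130 which rounds to 0.81
d₂ = 0.8130 − 0.2829 = 0.5301 which rounds to 0.53
exp(−rT) = exp(−0.023·0.3333) = 0.9924
N(−d₂) = N(-0.53) = 0.2981;  N(−d₁) = N(-0.81) = 0.2090
P = 50·0.9924·0.2981 − 60·0.2090 = 14.7917 − 12.5400 = 2.2517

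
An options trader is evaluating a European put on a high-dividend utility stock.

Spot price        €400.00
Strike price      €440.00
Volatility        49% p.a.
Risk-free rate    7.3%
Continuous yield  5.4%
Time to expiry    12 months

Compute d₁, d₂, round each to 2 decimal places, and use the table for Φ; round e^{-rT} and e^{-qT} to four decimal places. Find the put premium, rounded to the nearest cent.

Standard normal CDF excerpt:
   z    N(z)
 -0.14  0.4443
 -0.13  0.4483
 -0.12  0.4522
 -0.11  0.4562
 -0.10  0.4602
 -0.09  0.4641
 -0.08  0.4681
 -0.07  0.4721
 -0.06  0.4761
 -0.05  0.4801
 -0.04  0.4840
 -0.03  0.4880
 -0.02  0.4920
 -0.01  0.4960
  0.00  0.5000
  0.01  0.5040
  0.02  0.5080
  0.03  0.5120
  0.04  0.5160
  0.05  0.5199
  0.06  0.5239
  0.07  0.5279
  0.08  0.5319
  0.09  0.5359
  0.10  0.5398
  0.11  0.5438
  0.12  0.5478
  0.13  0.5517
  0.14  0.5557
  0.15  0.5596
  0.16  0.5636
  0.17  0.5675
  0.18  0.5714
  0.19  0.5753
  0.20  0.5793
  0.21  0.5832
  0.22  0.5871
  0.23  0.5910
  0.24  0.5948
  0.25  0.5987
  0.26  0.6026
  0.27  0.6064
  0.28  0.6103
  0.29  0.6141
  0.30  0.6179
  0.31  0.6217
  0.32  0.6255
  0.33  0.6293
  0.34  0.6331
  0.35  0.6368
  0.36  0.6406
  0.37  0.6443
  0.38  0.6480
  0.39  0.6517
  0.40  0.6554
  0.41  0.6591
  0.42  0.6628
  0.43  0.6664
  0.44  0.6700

€92.20

T = 1;  σ√T = 0.4900
ln(S/K) + (r − q + σ²/2)T = ln(400/440) + (0.073 − 0.054 + 0.49²/2)·1 = -0.0953 + 0.1390 = 0.0437
d₁ = 0.0437 / 0.4900 = 0.0893 ⇒ 0.09
d₂ = d₁ − σ√T = 0.0893 − 0.4900 = -0.4007 ⇒ -0.40
e^(−qT) = e^(−0.054·1) = 0.9474;  e^(−rT) = e^(−0.073·1) = 0.9296
N(−d₂) = N(0.40) = 0.6554;  N(−d₁) = N(-0.09) = 0.4641
P = 440·0.9296·0.6554 − 400·0.9474·0.4641 = 268.0743 − 175.8753 = 92.1990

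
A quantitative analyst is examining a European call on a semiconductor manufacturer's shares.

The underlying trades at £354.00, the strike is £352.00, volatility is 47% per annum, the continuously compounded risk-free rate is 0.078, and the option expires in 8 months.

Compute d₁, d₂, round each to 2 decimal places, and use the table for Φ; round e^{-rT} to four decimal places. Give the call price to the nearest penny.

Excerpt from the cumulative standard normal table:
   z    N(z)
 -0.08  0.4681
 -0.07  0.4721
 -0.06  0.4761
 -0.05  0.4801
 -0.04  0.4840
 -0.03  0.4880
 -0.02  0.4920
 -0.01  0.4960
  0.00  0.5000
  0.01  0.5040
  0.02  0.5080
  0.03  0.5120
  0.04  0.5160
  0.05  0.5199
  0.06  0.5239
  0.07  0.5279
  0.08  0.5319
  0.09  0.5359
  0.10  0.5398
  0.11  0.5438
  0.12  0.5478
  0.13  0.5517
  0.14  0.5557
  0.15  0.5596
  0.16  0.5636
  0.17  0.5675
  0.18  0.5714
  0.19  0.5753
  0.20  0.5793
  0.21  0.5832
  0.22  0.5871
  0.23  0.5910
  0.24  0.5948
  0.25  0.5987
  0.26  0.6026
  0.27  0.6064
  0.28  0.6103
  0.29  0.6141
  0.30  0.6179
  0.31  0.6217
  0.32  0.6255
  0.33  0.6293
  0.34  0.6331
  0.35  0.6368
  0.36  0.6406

σ√T = 0.47 × 0.8165 = 0.3838
d₁ = [ln(354/352) + (0.078 + 0.47²/2)·0.6667] / 0.3838 = [0.0057 + 0.1256] / 0.3838 = 0.3421 ≈ 0.34
d₂ = d₁ − σ√T = 0.3421 − 0.3838 = -0.0416 ≈ -0.04
e^(−rT) = e^(−0.078·0.6667) = 0.9493
N(d₁) = N(0.34) = 0.6331;  N(d₂) = N(-0.04) = 0.4840
C = 354·0.6331 − 352·0.9493·0.4840 = 224.1174 − 161.7303 = 62.3871

£62.39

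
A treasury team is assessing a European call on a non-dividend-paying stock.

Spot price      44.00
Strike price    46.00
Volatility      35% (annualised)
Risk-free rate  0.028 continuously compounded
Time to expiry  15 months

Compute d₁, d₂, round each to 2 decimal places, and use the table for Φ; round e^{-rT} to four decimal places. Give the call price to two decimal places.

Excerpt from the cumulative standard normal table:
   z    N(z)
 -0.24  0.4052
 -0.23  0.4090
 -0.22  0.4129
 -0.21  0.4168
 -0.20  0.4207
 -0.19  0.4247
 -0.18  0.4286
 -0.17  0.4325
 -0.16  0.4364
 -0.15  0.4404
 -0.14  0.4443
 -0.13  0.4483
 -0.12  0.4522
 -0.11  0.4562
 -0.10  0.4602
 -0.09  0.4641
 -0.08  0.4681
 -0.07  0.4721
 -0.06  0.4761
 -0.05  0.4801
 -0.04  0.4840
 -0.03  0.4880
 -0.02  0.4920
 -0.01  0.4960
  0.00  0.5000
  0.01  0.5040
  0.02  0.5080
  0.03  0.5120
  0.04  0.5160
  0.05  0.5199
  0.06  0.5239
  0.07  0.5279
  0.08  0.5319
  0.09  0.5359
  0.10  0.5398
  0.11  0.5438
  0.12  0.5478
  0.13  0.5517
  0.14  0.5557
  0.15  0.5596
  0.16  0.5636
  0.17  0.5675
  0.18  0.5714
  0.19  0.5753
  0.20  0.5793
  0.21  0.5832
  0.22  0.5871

T = 1.25;  σ√T = 0.3913
d₁ = [ln(44/46) + (0.028 + 0.35²/2)·1.25] / 0.3913 = [-0.0445 + 0.1116] / 0.3913 = 0.1715 ⇒ 0.17
d₂ = d₁ − σ√T = 0.1715 − 0.3913 = -0.2198 ⇒ -0.22
e^(−rT) = e^(−0.028·1.25) = 0.9656
N(d₁) = N(0.17) = 0.5675;  N(d₂) = N(-0.22) = 0.4129
C = 44·0.5675 − 46·0.9656·0.4129 = 24.9700 − 18.3400 = 6.6300

6.63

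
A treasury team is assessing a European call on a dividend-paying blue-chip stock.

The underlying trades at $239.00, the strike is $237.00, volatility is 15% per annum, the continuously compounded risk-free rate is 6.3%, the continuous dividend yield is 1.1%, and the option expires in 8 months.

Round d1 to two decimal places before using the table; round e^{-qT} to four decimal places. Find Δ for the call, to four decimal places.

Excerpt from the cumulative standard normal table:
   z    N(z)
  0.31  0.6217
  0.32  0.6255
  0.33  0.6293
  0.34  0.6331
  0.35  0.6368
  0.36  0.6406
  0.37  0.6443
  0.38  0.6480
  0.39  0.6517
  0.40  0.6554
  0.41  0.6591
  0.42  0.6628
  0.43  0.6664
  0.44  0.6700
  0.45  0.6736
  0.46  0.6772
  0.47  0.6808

σ√T = 0.15·√0.6667 = 0.1225
d₁ = [ln(239/237) + (0.063 − 0.011 + 0.15²/2)·0.6667] / 0.1225 = [0.0084 + 0.0422] / 0.1225 = 0.4129 ≈ 0.41
N(d₁) = N(0.41) = 0.6591
Δ_call = exp(−qT)·N(d₁) = 0.9927·0.6591 = 0.6543

0.6543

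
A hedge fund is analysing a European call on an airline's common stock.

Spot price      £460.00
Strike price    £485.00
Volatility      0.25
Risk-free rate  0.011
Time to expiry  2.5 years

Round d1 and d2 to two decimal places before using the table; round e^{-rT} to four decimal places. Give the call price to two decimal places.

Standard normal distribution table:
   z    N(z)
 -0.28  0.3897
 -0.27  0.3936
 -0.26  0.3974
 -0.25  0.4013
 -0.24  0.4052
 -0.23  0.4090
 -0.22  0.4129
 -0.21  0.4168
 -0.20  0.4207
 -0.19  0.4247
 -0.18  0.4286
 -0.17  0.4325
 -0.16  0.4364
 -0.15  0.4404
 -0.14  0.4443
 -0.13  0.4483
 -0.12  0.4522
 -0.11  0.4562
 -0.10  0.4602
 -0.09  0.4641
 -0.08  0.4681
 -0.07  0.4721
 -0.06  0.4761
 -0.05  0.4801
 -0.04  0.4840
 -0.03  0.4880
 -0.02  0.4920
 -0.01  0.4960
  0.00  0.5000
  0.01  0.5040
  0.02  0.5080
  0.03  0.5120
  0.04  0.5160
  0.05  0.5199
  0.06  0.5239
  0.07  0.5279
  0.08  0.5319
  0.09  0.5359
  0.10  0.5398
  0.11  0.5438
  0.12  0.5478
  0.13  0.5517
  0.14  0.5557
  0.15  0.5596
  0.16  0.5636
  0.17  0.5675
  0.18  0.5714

σ√T = 0.25·√2.5 = 0.3953
d₁ = [ln(460/485) + (0.011 + 0.25²/2)·2.5] / 0.3953 = [-0.0529 + 0.1056] / 0.3953 = 0.1333 ⇒ 0.13
d₂ = d₁ − σ√T = 0.1333 − 0.3953 = -0.2620 ⇒ -0.26
e^(−rT) = e^(−0.011·2.5) = 0.9729
C = 460·N(0.13) − 485·0.9729·N(-0.26) = 460·0.5517 − 485·0.9729·0.3974 = 253.7820 − 187.5158 = 66.2662

£66.27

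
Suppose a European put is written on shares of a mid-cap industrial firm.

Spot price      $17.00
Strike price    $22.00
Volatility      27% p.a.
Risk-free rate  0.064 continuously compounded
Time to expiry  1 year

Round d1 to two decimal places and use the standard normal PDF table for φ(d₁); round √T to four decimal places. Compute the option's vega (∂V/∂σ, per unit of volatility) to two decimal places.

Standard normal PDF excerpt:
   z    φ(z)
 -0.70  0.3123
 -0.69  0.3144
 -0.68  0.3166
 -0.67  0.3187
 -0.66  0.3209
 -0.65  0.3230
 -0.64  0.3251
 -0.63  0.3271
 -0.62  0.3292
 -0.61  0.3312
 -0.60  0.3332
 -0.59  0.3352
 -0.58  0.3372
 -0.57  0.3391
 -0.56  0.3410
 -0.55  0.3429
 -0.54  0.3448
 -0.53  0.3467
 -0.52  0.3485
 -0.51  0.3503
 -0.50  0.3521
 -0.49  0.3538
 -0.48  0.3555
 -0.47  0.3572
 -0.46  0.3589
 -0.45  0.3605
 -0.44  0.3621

T = 1;  σ√T = 0.2700
d₁ = [ln(17/22) + (0.064 + 0.27²/2)·1] / 0.2700 = [-0.2578 + 0.1005] / 0.2700 = -0.5829 which rounds to -0.58
√T = √1 = 1.0000
φ(d₁) = φ(-0.58) = 0.3372
vega = S·φ(d₁)·√T = 17·0.3372·1.0000 = 5.7324

5.73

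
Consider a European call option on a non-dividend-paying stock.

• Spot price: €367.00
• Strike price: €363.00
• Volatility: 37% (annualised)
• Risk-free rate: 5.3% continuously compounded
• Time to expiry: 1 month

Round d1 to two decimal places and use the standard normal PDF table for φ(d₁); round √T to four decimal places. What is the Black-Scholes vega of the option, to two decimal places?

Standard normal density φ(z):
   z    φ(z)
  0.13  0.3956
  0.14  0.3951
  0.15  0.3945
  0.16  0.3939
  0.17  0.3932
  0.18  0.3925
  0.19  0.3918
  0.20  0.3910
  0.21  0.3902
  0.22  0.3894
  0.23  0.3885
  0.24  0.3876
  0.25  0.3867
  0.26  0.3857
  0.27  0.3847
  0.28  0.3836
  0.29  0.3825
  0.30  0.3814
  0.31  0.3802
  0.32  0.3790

41.43

σ√T = 0.37·√0.08333 = 0.1068
d₁ = [ln(367/363) + (0.053 + ½·0.37²)·0.08333] / (σ√T) = (0.0110 + 0.0101) / 0.1068 = 0.1974 ⇒ 0.20
√T = √0.08333 = 0.2887
φ(d₁) = φ(0.20) = 0.3910
vega = S·φ(d₁)·√T = 367·0.3910·0.2887 = 41.4276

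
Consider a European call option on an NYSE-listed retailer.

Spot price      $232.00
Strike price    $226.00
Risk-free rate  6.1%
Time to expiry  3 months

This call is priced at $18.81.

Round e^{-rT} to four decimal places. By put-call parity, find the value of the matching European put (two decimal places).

$9.40

exp(−rT) = exp(−0.061·0.25) = 0.9849
Put-call parity: C − P = S − K·e^(−rT) = 232 − 226·0.9849 = 232 − 222.5874 = 9.4126
P = C − (C − P) = 18.81 − (9.4126) = 9.3974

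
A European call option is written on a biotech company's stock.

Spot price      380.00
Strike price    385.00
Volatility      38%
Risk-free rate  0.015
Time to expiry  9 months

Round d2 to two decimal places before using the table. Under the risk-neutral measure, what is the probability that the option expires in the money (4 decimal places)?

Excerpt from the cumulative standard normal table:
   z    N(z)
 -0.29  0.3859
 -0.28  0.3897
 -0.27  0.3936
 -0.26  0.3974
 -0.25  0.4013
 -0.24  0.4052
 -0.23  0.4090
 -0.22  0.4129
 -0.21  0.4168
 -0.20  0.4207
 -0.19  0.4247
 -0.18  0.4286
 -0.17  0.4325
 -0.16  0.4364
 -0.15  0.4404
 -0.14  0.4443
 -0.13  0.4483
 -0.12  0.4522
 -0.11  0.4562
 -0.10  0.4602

0.4325

σ√T = 0.38 × 0.8660 = 0.3291
d₁ = [ln(380/385) + (0.015 + 0.38²/2)·0.75] / 0.3291 = [-0.0131 + 0.0654] / 0.3291 = 0.1590 → 0.16
d₂ = d₁ − σ√T = 0.1590 − 0.3291 = -0.1701 → -0.17
Pr(exercise) under Q = N(d₂) = 0.4325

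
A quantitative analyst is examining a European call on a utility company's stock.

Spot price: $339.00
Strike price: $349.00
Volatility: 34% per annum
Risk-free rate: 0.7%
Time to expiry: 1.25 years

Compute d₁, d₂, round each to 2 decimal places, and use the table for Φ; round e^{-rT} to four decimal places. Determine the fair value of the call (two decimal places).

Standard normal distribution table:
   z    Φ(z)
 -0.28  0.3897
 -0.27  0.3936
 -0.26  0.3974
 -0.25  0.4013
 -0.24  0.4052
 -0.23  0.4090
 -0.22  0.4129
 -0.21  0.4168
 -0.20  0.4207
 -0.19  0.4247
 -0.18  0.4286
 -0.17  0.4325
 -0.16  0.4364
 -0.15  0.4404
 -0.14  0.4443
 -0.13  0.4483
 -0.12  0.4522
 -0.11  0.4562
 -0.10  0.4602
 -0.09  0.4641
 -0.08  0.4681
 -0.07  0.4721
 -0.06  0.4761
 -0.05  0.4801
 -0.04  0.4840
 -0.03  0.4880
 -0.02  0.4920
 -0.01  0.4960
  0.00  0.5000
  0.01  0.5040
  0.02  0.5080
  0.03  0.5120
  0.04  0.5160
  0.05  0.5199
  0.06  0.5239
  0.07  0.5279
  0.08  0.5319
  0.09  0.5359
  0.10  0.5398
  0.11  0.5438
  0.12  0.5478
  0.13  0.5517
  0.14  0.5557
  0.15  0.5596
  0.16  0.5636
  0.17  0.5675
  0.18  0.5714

σ√T = 0.34·√1.25 = 0.3801
d₁ = [ln(339/349) + (0.007 + 0.34²/2)·1.25] / 0.3801 = [-0.0291 + 0.0810] / 0.3801 = 0.1366 ⇒ 0.14
d₂ = d₁ − σ√T = 0.1366 − 0.3801 = -0.2435 ⇒ -0.24
exp(−rT) = exp(−0.007·1.25) = 0.9913
C = 339·N(0.14) − 349·0.9913·N(-0.24) = 339·0.5557 − 349·0.9913·0.4052 = 188.3823 − 140.1845 = 48.1978

$48.20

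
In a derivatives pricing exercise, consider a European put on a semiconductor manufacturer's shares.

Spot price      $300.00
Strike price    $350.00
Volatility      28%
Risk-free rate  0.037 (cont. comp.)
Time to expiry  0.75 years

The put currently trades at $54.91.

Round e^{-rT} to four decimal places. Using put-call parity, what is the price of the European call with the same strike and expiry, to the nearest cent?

$14.50

e^(−rT) = e^(−0.037·0.75) = 0.9726
Put-call parity: C − P = S − K·e^(−rT) = 300 − 350·0.9726 = 300 − 340.4100 = -40.4100
C = P + (C − P) = 54.91 + (-40.4100) = 14.5000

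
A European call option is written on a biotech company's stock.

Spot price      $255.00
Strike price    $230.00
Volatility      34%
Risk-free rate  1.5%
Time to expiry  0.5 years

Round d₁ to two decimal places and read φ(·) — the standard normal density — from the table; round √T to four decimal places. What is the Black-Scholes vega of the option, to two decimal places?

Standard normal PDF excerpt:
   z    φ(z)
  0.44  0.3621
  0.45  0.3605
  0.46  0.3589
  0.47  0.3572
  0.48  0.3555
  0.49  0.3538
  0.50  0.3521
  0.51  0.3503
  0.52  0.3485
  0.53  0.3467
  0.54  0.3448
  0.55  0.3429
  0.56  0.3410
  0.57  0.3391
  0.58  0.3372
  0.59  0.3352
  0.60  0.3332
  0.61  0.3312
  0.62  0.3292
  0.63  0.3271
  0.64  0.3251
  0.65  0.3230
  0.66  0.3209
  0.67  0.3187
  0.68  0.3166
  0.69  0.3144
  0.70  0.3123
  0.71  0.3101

60.80

σ√T = 0.34·√0.5 = 0.2404
d₁ = [ln(255/230) + (0.015 + 0.34²/2)·0.5] / 0.2404 = [0.1032 + 0.0364] / 0.2404 = 0.5806 ⇒ 0.58
√T = √0.5 = 0.7071
φ(d₁) = φ(0.58) = 0.3372
vega = S·φ(d₁)·√T = 255·0.3372·0.7071 = 60.8007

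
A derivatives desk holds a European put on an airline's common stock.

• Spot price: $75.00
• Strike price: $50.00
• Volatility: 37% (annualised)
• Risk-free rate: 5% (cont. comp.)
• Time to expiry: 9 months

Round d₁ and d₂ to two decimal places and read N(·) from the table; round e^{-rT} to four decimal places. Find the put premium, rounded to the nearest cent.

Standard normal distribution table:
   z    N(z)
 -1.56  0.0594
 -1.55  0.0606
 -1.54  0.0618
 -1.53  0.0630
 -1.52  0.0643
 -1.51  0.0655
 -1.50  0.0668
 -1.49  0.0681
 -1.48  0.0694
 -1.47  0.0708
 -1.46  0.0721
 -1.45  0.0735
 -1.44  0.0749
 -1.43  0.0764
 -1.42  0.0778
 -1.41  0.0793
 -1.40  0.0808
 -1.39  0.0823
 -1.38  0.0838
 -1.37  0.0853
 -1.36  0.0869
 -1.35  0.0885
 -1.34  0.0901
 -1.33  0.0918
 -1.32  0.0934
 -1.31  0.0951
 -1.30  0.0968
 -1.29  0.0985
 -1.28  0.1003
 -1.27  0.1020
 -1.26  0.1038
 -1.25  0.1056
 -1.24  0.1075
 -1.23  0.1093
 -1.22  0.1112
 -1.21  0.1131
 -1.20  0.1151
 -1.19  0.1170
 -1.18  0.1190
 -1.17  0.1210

$0.72

σ√T = 0.37·√0.75 = 0.3204
ln(S/K) + (r + σ²/2)T = ln(75/50) + (0.05 + 0.37²/2)·0.75 = 0.4055 + 0.0888 = 0.4943
d₁ = 0.4943 / 0.3204 = 1.5426 which rounds to 1.54
d₂ = d₁ − σ√T = 1.5426 − 0.3204 = 1.2222 which rounds to 1.22
exp(−rT) = exp(−0.05·0.75) = 0.9632
P = 50·0.9632·N(-1.22) − 75·N(-1.54) = 50·0.9632·0.1112 − 75·0.0618 = 5.3554 − 4.6350 = 0.7204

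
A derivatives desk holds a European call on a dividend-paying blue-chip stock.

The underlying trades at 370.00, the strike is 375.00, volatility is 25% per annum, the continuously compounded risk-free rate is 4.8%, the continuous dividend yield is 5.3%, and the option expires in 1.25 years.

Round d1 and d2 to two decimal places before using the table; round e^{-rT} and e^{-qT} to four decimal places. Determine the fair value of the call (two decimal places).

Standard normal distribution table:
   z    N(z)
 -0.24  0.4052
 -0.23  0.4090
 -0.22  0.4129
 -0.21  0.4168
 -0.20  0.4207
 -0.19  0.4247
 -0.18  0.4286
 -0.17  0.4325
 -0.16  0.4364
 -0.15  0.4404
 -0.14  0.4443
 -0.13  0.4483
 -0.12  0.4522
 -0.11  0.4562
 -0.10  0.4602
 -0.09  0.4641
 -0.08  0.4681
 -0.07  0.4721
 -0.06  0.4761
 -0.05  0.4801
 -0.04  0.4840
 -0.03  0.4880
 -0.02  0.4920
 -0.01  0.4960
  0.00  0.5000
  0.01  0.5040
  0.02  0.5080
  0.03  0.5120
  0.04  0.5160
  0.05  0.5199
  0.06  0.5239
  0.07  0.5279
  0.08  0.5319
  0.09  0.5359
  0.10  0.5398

σ√T = 0.25 × 1.1180 = 0.2795
d₁ = [ln(370/375) + (0.048 − 0.053 + 0.25²/2)·1.25] / 0.2795 = [-0.0134 + 0.0328] / 0.2795 = 0.0694 ⇒ 0.07
d₂ = d₁ − σ√T = 0.0694 − 0.2795 = -0.2101 ⇒ -0.21
e^(−qT) = e^(−0.053·1.25) = 0.9359;  e^(−rT) = e^(−0.048·1.25) = 0.9418
N(d₁) = N(0.07) = 0.5279;  N(d₂) = N(-0.21) = 0.4168
C = 370·0.9359·0.5279 − 375·0.9418·0.4168 = 182.8028 − 147.2033 = 35.5995

35.60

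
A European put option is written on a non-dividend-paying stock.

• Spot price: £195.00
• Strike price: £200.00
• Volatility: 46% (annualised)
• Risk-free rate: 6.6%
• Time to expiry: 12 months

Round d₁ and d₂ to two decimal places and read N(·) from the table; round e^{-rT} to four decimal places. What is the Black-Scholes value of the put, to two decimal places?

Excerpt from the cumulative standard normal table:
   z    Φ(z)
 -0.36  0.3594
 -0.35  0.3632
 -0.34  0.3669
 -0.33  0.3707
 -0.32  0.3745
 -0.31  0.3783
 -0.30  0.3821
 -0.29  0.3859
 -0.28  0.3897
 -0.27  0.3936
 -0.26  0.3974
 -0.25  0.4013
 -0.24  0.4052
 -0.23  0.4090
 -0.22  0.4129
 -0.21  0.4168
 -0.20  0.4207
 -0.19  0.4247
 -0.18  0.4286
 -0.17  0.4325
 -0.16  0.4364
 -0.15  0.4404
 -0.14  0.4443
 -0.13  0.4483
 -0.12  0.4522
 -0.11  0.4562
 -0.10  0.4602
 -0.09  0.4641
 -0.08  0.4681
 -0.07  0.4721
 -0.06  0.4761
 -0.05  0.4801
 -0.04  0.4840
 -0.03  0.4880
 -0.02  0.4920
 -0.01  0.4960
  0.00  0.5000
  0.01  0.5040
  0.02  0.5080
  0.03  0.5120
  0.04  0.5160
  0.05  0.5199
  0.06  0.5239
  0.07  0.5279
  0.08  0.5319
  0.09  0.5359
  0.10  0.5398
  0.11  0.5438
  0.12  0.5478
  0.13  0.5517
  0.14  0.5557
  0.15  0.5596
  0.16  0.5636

£31.01

T = 1;  σ√T = 0.4600
ln(S/K) + (r + σ²/2)T = ln(195/200) + (0.066 + 0.46²/2)·1 = -0.0253 + 0.1718 = 0.1465
d₁ = 0.1465 / 0.4600 = 0.3184 which rounds to 0.32
d₂ = d₁ − σ√T = 0.3184 − 0.4600 = -0.1416 which rounds to -0.14
exp(−rT) = exp(−0.066·1) = 0.9361
N(−d₂) = N(0.14) = 0.5557;  N(−d₁) = N(-0.32) = 0.3745
P = 200·0.9361·0.5557 − 195·0.3745 = 104.0382 − 73.0275 = 31.0107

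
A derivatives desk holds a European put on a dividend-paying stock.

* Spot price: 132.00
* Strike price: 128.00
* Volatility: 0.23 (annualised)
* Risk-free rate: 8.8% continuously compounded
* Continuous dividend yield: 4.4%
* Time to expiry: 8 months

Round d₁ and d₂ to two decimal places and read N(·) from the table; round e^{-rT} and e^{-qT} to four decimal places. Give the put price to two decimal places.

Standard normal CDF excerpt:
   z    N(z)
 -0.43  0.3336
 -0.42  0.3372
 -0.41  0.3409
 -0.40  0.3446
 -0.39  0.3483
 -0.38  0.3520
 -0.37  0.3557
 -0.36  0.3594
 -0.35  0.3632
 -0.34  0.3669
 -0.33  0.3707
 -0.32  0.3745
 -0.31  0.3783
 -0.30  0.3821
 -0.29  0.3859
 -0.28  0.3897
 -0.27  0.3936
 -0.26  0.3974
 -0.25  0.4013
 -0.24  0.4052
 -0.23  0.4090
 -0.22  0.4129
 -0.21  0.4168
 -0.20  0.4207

5.67

σ√T = 0.23·√0.6667 = 0.1878
d₁ = [ln(132/128) + (0.088 − 0.044 + ½·0.23²)·0.6667] / (σ√T) = (0.0308 + 0.0470) / 0.1878 = 0.4140 which rounds to 0.41
d₂ = 0.4140 − 0.1878 = 0.2262 which rounds to 0.23
exp(−qT) = exp(−0.044·0.6667) = 0.9711;  exp(−rT) = exp(−0.088·0.6667) = 0.9430
N(−d₂) = N(-0.23) = 0.4090;  N(−d₁) = N(-0.41) = 0.3409
P = 128·0.9430·0.4090 − 132·0.9711·0.3409 = 49.3679 − 43.6983 = 5.6696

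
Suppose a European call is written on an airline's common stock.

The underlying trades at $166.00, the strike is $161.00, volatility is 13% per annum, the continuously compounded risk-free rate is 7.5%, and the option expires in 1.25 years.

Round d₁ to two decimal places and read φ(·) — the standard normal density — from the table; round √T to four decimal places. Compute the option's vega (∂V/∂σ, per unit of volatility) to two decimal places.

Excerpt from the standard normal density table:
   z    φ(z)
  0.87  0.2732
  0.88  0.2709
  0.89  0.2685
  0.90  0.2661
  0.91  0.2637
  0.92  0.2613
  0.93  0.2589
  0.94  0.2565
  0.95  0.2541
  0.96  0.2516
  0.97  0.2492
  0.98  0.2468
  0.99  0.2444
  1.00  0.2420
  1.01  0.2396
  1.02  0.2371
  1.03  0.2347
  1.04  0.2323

σ√T = 0.13·√1.25 = 0.1453
d₁ = [ln(166/161) + (0.075 + 0.13²/2)·1.25] / 0.1453 = [0.0306 + 0.1043] / 0.1453 = 0.9281 which rounds to 0.93
√T = √1.25 = 1.1180
φ(d₁) = φ(0.93) = 0.2589
vega = S·φ(d₁)·√T = 166·0.2589·1.1180 = 48.0487

48.05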